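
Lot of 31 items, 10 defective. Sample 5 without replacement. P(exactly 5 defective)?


Hypergeometric: C(10,5)×C(21,0)/C(31,5)
= 252×1/169911 = 4/2697

P(X=5) = 4/2697 ≈ 0.15%


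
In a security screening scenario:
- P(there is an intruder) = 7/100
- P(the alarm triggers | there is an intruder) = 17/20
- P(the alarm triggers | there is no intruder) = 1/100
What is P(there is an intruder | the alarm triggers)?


Using Bayes' theorem:
P(A|B) = P(B|A)·P(A) / P(B)

P(the alarm triggers) = 17/20 × 7/100 + 1/100 × 93/100
= 119/2000 + 93/10000 = 43/625

P(there is an intruder|the alarm triggers) = (119/2000) / (43/625) = 595/688

P(there is an intruder|the alarm triggers) = 595/688 ≈ 86.48%


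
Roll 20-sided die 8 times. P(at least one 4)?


P(no 4)^8 = (19/20)^8 = 16983563041/25600000000
P(≥1) = 1 - 16983563041/25600000000 = 8616436959/25600000000

P = 8616436959/25600000000 ≈ 33.66%


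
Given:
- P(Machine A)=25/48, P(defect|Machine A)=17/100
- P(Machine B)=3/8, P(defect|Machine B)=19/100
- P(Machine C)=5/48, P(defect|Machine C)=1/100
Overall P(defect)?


P(B) = Σ P(B|Aᵢ)×P(Aᵢ)
  17/100×25/48 = 17/192
  19/100×3/8 = 57/800
  1/100×5/48 = 1/960
Sum = 193/1200

P(defect) = 193/1200 ≈ 16.08%


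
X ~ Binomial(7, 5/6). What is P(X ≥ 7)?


P(X ≥ 7) = Σ P(X=i) for i=7..7
P(X=7) = 78125/279936
Sum = 78125/279936

P(X ≥ 7) = 78125/279936 ≈ 27.91%


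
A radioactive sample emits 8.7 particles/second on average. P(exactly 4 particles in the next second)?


Poisson(λ=8.7): P(X=4) = e^(-λ)×λ^k/k!
= e^(-8.7) × 8.7^4 / 4!
≈ 0.000166585811 × 5728.9761 / 24 ≈ 0.039765

P(X=4) ≈ 0.039765 ≈ 3.98%


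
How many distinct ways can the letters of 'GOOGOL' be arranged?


Letters: 6, freq: {'G': 2, 'O': 3, 'L': 1}
6!/(2!×3!×1!) = 720/12 = 60

60


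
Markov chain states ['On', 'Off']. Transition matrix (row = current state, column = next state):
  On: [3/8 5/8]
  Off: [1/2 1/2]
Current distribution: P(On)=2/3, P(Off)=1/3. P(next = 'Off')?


P(next=Off) = Σᵢ P(now=i)×P(i→Off)
= 2/3×5/8 + 1/3×1/2
= 5/12 + 1/6 = 7/12

P = 7/12 ≈ 0.5833


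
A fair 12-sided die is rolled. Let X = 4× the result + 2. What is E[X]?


E[die] = (1+12)/2 = 13/2
E[X] = 4×13/2 + 2 = 28

E[X] = 28


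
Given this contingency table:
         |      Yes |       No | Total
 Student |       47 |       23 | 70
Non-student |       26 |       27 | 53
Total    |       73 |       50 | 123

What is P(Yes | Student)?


P(Yes | Student) = 47/(47+23) = 47/70

P(Yes|Student) = 47/70 ≈ 67.14%


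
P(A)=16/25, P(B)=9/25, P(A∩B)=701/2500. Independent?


P(A)×P(B) = 144/625
P(A∩B) = 701/2500
Not equal → NOT independent

No, not independent


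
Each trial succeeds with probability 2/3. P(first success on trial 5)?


Geometric: P(X=5) = (1-p)^(k-1)×p = (1/3)^4×2/3 = 2/243

P(X=5) = 2/243 ≈ 0.82%


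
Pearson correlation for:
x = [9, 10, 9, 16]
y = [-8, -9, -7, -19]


n=4, Σx=44, Σy=-43, Σxy=-529, Σx²=518, Σy²=555
r = (4×(-529) - 44×(-43))/√((4×518 - 44²)(4×555 - (-43)²))
= -224/√(136×371) = -224/√50456 ≈ -224/224.6241 ≈ -0.9972

r ≈ -0.9972


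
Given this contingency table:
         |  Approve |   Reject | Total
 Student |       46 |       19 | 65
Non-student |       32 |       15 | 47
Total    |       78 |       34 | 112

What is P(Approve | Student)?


P(Approve | Student) = 46/(46+19) = 46/65

P(Approve|Student) = 46/65 ≈ 70.77%


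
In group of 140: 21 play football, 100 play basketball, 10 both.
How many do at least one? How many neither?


|A∪B| = 21+100-10 = 111
Neither = 140-111 = 29

At least one: 111; Neither: 29


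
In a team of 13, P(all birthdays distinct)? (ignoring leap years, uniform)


P(all different) = Π(365-i)/365 for i=0..12
= (365/365)×(364/365)×...×(353/365)
= 0.805590

P ≈ 0.8056 ≈ 80.56%


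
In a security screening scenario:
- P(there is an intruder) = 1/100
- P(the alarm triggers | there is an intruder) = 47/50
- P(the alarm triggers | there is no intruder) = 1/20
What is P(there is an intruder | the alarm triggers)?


Using Bayes' theorem:
P(A|B) = P(B|A)·P(A) / P(B)

P(the alarm triggers) = 47/50 × 1/100 + 1/20 × 99/100
= 47/5000 + 99/2000 = 589/10000

P(there is an intruder|the alarm triggers) = (47/5000) / (589/10000) = 94/589

P(there is an intruder|the alarm triggers) = 94/589 ≈ 15.96%


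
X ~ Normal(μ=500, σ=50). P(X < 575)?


z = (575-500)/50 = 1.5
P(Z < 1.5) = 0.9332

P(X < 575) ≈ 0.9332


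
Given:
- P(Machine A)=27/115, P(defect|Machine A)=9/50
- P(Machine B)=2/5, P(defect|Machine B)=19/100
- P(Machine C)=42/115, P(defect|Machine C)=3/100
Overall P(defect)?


P(B) = Σ P(B|Aᵢ)×P(Aᵢ)
  9/50×27/115 = 243/5750
  19/100×2/5 = 19/250
  3/100×42/115 = 63/5750
Sum = 743/5750

P(defect) = 743/5750 ≈ 12.92%


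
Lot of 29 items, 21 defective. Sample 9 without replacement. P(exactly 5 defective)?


Hypergeometric: C(21,5)×C(8,4)/C(29,9)
= 20349×70/10015005 = 13566/95381

P(X=5) = 13566/95381 ≈ 14.22%


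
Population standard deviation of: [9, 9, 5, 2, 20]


Mean = 45/5 = 9
  (9-9)²=0
  (9-9)²=0
  (5-9)²=16
  (2-9)²=49
  (20-9)²=121
Σ(x-μ)² = 186
σ² = 186/5

σ = √(186/5) ≈ 6.0992


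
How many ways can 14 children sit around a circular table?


Circular arrangements of 14 distinct objects: fix one position to break rotational symmetry.
(n-1)! = 13! = 6227020800

6227020800


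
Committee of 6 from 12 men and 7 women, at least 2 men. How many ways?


Count by #men:
  2M,4W: C(12,2)×C(7,4)=2310
  3M,3W: C(12,3)×C(7,3)=7700
  4M,2W: C(12,4)×C(7,2)=10395
  5M,1W: C(12,5)×C(7,1)=5544
  6M,0W: C(12,6)×C(7,0)=924
Total = 26873

26873


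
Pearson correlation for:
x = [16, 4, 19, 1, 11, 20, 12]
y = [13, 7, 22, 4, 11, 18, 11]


n=7, Σx=83, Σy=86, Σxy=1271, Σx²=1299, Σy²=1284
r = (7×1271 - 83×86)/√((7×1299 - 83²)(7×1284 - 86²))
= 1759/√(2204×1592) = 1759/√3508768 ≈ 1759/1873.1706 ≈ 0.9390

r ≈ 0.9390


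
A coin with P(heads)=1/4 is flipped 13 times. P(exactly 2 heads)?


Binomial: P(X=2) = C(13,2)×p^2×(1-p)^11
= 78 × 1/16 × 177147/4194304 = 6908733/33554432

P(X=2) = 6908733/33554432 ≈ 20.59%


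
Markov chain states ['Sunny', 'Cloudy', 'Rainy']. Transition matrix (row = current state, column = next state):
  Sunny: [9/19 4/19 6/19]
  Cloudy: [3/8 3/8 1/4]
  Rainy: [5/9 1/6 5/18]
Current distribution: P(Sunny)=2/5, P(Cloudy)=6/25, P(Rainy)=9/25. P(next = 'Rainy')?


P(next=Rainy) = Σᵢ P(now=i)×P(i→Rainy)
= 2/5×6/19 + 6/25×1/4 + 9/25×5/18
= 12/95 + 3/50 + 1/10 = 136/475

P = 136/475 ≈ 0.2863


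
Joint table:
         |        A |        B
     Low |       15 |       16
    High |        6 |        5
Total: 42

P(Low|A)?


P(Low|A) = 15/(15+6) = 15/21 = 5/7

P = 5/7 ≈ 71.43%


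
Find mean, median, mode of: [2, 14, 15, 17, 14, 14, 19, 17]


Sorted: [2, 14, 14, 14, 15, 17, 17, 19]
Mean = 112/8 = 14
Median = 29/2
Freq: {2: 1, 14: 3, 15: 1, 17: 2, 19: 1}
Mode: [14]

Mean=14, Median=29/2, Mode=14


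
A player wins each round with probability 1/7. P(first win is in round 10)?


Geometric: P(X=10) = (1-p)^(k-1)×p = (6/7)^9×1/7 = 10077696/282475249

P(X=10) = 10077696/282475249 ≈ 3.57%


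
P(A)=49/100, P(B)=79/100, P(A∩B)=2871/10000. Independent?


P(A)×P(B) = 3871/10000
P(A∩B) = 2871/10000
Not equal → NOT independent

No, not independent


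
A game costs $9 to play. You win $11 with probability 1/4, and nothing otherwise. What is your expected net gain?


E[gain] = (11-9)×1/4 + (-9)×3/4
= 1/2 - 27/4 = -25/4

Expected net gain = $-25/4 ≈ $-6.25


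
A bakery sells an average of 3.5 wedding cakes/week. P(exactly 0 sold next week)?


Poisson(λ=3.5): P(X=0) = e^(-λ)×λ^k/k!
= e^(-3.5) × 3.5^0 / 0!
≈ 0.03019738342 × 1 / 1 ≈ 0.030197

P(X=0) ≈ 0.030197 ≈ 3.02%


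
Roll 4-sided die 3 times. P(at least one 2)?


P(no 2)^3 = (3/4)^3 = 27/64
P(≥1) = 1 - 27/64 = 37/64

P = 37/64 ≈ 57.81%


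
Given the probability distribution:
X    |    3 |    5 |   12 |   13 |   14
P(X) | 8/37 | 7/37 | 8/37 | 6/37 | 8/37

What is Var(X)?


E[X] = 345/37
E[X²] = 3981/37
Var(X) = E[X²] - (E[X])² = 3981/37 - 119025/1369 = 28272/1369

Var(X) = 28272/1369 ≈ 20.6516


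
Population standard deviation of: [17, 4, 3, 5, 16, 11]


Mean = 56/6 = 28/3
  (17-28/3)²=529/9
  (4-28/3)²=256/9
  (3-28/3)²=361/9
  (5-28/3)²=169/9
  (16-28/3)²=400/9
  (11-28/3)²=25/9
Σ(x-μ)² = 580/3
σ² = (580/3)/6 = 290/9

σ = √(290/9) ≈ 5.6765


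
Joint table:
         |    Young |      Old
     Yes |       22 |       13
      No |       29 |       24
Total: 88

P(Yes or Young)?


P(Yes∨Young) = P(Yes) + P(Young) - P(Yes∧Young)
= (35 + 51 - 22)/88 = 64/88 = 8/11

P = 8/11 ≈ 72.73%


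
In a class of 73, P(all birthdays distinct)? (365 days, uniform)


P(all different) = Π(365-i)/365 for i=0..72
= (365/365)×(364/365)×...×(293/365)
= 0.000439

P ≈ 0.0004 ≈ 0.04%


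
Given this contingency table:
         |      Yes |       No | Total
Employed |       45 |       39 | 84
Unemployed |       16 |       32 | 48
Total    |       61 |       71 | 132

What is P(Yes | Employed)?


P(Yes | Employed) = 45/(45+39) = 45/84 = 15/28

P(Yes|Employed) = 15/28 ≈ 53.57%


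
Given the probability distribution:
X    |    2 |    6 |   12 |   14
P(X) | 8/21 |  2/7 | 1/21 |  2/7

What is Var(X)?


E[X] = 148/21
E[X²] = 224/3
Var(X) = E[X²] - (E[X])² = 224/3 - 21904/441 = 11024/441

Var(X) = 11024/441 ≈ 24.9977


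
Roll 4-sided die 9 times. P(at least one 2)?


P(no 2)^9 = (3/4)^9 = 19683/262144
P(≥1) = 1 - 19683/262144 = 242461/262144

P = 242461/262144 ≈ 92.49%


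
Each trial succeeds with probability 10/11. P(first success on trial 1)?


Geometric: P(X=1) = (1-p)^(k-1)×p = (1/11)^0×10/11 = 10/11

P(X=1) = 10/11 ≈ 90.91%


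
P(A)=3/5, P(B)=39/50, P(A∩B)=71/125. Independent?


P(A)×P(B) = 117/250
P(A∩B) = 71/125
Not equal → NOT independent

No, not independent


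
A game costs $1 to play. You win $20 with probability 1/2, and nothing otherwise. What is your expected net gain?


E[gain] = (20-1)×1/2 + (-1)×1/2
= 19/2 - 1/2 = 9

Expected net gain = $9 ≈ $9.00


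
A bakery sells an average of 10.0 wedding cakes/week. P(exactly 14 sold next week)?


Poisson(λ=10.0): P(X=14) = e^(-λ)×λ^k/k!
= e^(-10.0) × 10.0^14 / 14!
≈ 4.539992976e-05 × 1e+14 / 87178291200 ≈ 0.052077

P(X=14) ≈ 0.052077 ≈ 5.21%


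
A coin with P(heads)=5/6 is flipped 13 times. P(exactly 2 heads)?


Binomial: P(X=2) = C(13,2)×p^2×(1-p)^11
= 78 × 25/36 × 1/362797056 = 325/2176782336

P(X=2) = 325/2176782336 ≈ 0.00%


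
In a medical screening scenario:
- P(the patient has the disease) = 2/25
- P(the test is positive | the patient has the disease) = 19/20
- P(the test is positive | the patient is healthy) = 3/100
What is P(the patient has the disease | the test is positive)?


Using Bayes' theorem:
P(A|B) = P(B|A)·P(A) / P(B)

P(the test is positive) = 19/20 × 2/25 + 3/100 × 23/25
= 19/250 + 69/2500 = 259/2500

P(the patient has the disease|the test is positive) = (19/250) / (259/2500) = 190/259

P(the patient has the disease|the test is positive) = 190/259 ≈ 73.36%


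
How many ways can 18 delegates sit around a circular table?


Circular arrangements of 18 distinct objects: fix one position to break rotational symmetry.
(n-1)! = 17! = 355687428096000

355687428096000


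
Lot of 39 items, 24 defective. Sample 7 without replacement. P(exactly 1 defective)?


Hypergeometric: C(24,1)×C(15,6)/C(39,7)
= 24×5005/15380937 = 280/35853

P(X=1) = 280/35853 ≈ 0.78%


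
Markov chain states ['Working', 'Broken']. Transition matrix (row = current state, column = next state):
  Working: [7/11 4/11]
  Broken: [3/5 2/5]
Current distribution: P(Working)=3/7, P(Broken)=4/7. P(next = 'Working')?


P(next=Working) = Σᵢ P(now=i)×P(i→Working)
= 3/7×7/11 + 4/7×3/5
= 3/11 + 12/35 = 237/385

P = 237/385 ≈ 0.6156


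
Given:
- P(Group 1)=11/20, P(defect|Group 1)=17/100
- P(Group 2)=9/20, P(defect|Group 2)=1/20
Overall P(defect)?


P(B) = Σ P(B|Aᵢ)×P(Aᵢ)
  17/100×11/20 = 187/2000
  1/20×9/20 = 9/400
Sum = 29/250

P(defect) = 29/250 ≈ 11.60%


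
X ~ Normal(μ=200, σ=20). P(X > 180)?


z = (180-200)/20 = -1.0
P(X > 180) = 1 - P(Z ≤ -1.0) = 1 - 0.1587 = 0.8413

P(X > 180) ≈ 0.8413


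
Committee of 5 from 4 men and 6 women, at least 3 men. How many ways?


Count by #men:
  3M,2W: C(4,3)×C(6,2)=60
  4M,1W: C(4,4)×C(6,1)=6
Total = 66

66


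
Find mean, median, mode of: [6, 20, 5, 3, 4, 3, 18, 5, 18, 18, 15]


Sorted: [3, 3, 4, 5, 5, 6, 15, 18, 18, 18, 20]
Mean = 115/11
Median = 6
Freq: {6: 1, 20: 1, 5: 2, 3: 2, 4: 1, 18: 3, 15: 1}
Mode: [18]

Mean=115/11, Median=6, Mode=18


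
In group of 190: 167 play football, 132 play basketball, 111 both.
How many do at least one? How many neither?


|A∪B| = 167+132-111 = 188
Neither = 190-188 = 2

At least one: 188; Neither: 2


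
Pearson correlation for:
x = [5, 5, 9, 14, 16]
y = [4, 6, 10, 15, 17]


n=5, Σx=49, Σy=52, Σxy=622, Σx²=583, Σy²=666
r = (5×622 - 49×52)/√((5×583 - 49²)(5×666 - 52²))
= 562/√(514×626) = 562/√321764 ≈ 562/567.2425 ≈ 0.9908

r ≈ 0.9908


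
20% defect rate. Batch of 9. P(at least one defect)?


P(all good) = (4/5)^9 = 262144/1953125
P(≥1 defect) = 1690981/1953125

P = 1690981/1953125 ≈ 86.58%


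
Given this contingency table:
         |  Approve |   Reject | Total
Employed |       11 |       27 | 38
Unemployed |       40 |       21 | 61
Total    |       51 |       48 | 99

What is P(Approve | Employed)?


P(Approve | Employed) = 11/(11+27) = 11/38

P(Approve|Employed) = 11/38 ≈ 28.95%


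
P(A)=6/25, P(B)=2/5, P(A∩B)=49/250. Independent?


P(A)×P(B) = 12/125
P(A∩B) = 49/250
Not equal → NOT independent

No, not independent


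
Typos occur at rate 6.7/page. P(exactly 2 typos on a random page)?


Poisson(λ=6.7): P(X=2) = e^(-λ)×λ^k/k!
= e^(-6.7) × 6.7^2 / 2!
≈ 0.001230911903 × 44.89 / 2 ≈ 0.027628

P(X=2) ≈ 0.027628 ≈ 2.76%


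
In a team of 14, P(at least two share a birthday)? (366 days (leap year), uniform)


P(all different) = Π(366-i)/366 for i=0..13
= 0.777440
P(match) = 1 - 0.777440 = 0.222560

P ≈ 0.2226 ≈ 22.26%


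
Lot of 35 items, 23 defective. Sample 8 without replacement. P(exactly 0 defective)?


Hypergeometric: C(23,0)×C(12,8)/C(35,8)
= 1×495/23535820 = 9/427924

P(X=0) = 9/427924 ≈ 0.00%


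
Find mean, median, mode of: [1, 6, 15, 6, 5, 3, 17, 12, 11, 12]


Sorted: [1, 3, 5, 6, 6, 11, 12, 12, 15, 17]
Mean = 88/10 = 44/5
Median = 17/2
Freq: {1: 1, 6: 2, 15: 1, 5: 1, 3: 1, 17: 1, 12: 2, 11: 1}
Mode: [6, 12]

Mean=44/5, Median=17/2, Mode=[6, 12]


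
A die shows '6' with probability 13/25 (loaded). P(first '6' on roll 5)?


Geometric: P(X=5) = (1-p)^(k-1)×p = (12/25)^4×13/25 = 269568/9765625

P(X=5) = 269568/9765625 ≈ 2.76%


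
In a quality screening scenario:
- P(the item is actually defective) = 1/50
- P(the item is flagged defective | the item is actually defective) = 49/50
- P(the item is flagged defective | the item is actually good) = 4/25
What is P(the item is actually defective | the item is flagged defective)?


Using Bayes' theorem:
P(A|B) = P(B|A)·P(A) / P(B)

P(the item is flagged defective) = 49/50 × 1/50 + 4/25 × 49/50
= 49/2500 + 98/625 = 441/2500

P(the item is actually defective|the item is flagged defective) = (49/2500) / (441/2500) = 1/9

P(the item is actually defective|the item is flagged defective) = 1/9 ≈ 11.11%


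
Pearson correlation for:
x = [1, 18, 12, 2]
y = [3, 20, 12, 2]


n=4, Σx=33, Σy=37, Σxy=511, Σx²=473, Σy²=557
r = (4×511 - 33×37)/√((4×473 - 33²)(4×557 - 37²))
= 823/√(803×859) = 823/√689777 ≈ 823/830.5281 ≈ 0.9909

r ≈ 0.9909


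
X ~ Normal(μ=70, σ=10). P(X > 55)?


z = (55-70)/10 = -1.5
P(X > 55) = 1 - P(Z ≤ -1.5) = 1 - 0.0668 = 0.9332

P(X > 55) ≈ 0.9332


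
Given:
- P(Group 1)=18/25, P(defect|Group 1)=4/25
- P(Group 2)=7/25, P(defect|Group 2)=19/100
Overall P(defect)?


P(B) = Σ P(B|Aᵢ)×P(Aᵢ)
  4/25×18/25 = 72/625
  19/100×7/25 = 133/2500
Sum = 421/2500

P(defect) = 421/2500 ≈ 16.84%


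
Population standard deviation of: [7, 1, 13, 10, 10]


Mean = 41/5
  (7-41/5)²=36/25
  (1-41/5)²=1296/25
  (13-41/5)²=576/25
  (10-41/5)²=81/25
  (10-41/5)²=81/25
Σ(x-μ)² = 414/5
σ² = (414/5)/5 = 414/25

σ = √(414/25) ≈ 4.0694


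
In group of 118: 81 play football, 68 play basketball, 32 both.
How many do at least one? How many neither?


|A∪B| = 81+68-32 = 117
Neither = 118-117 = 1

At least one: 117; Neither: 1


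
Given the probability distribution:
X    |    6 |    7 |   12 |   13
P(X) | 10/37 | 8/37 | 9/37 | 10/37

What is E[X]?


E[X] = Σ x·P(X=x)
= (6)×(10/37) + (7)×(8/37) + (12)×(9/37) + (13)×(10/37)
= 354/37

E[X] = 354/37


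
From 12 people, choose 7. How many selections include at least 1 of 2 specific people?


Complement: C(12,7) - C(10,7) = 792 - 120 = 672

672


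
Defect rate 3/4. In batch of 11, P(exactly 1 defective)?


Binomial: P(X=1) = C(11,1)×p^1×(1-p)^10
= 11 × 3/4 × 1/1048576 = 33/4194304

P(X=1) = 33/4194304 ≈ 0.00%


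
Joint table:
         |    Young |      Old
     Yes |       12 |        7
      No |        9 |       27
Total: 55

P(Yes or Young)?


P(Yes∨Young) = P(Yes) + P(Young) - P(Yes∧Young)
= (19 + 21 - 12)/55 = 28/55

P = 28/55 ≈ 50.91%


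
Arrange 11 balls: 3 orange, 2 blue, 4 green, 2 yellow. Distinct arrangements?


11!/(3!×2!×4!×2!) = 69300

69300


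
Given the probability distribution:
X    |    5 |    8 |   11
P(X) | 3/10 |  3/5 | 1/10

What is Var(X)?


E[X] = 37/5
E[X²] = 58
Var(X) = E[X²] - (E[X])² = 58 - 1369/25 = 81/25

Var(X) = 81/25 ≈ 3.2400


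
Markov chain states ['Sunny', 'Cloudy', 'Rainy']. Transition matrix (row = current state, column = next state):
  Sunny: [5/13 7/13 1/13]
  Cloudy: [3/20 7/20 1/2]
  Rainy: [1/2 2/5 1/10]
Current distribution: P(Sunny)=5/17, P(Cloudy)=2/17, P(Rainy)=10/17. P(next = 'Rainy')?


P(next=Rainy) = Σᵢ P(now=i)×P(i→Rainy)
= 5/17×1/13 + 2/17×1/2 + 10/17×1/10
= 5/221 + 1/17 + 1/17 = 31/221

P = 31/221 ≈ 0.1403


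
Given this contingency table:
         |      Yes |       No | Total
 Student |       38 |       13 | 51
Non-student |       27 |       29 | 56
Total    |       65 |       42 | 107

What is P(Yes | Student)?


P(Yes | Student) = 38/(38+13) = 38/51

P(Yes|Student) = 38/51 ≈ 74.51%


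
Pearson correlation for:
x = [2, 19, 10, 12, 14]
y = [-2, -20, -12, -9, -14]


n=5, Σx=57, Σy=-57, Σxy=-808, Σx²=805, Σy²=825
r = (5×(-808) - 57×(-57))/√((5×805 - 57²)(5×825 - (-57)²))
= -791/√(776×876) = -791/√679776 ≈ -791/824.4853 ≈ -0.9594

r ≈ -0.9594


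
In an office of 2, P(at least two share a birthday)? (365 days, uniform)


P(all different) = Π(365-i)/365 for i=0..1
= 0.997260
P(match) = 1 - 0.997260 = 0.002740

P ≈ 0.0027 ≈ 0.27%


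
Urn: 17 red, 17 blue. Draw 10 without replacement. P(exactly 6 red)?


Hypergeometric: C(17,6)×C(17,4)/C(34,10)
= 12376×2380/131128140 = 6664/29667

P(X=6) = 6664/29667 ≈ 22.46%


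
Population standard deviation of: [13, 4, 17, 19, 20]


Mean = 73/5
  (13-73/5)²=64/25
  (4-73/5)²=2809/25
  (17-73/5)²=144/25
  (19-73/5)²=484/25
  (20-73/5)²=729/25
Σ(x-μ)² = 846/5
σ² = (846/5)/5 = 846/25

σ = √(846/25) ≈ 5.8172


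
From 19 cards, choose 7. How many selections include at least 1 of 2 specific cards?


Complement: C(19,7) - C(17,7) = 50388 - 19448 = 30940

30940


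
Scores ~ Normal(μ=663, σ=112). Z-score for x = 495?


z = (x - μ)/σ = (495 - 663)/112 = -1.5

z = -1.5


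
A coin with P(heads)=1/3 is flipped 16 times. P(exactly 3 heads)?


Binomial: P(X=3) = C(16,3)×p^3×(1-p)^13
= 560 × 1/27 × 8192/1594323 = 4587520/43046721

P(X=3) = 4587520/43046721 ≈ 10.66%


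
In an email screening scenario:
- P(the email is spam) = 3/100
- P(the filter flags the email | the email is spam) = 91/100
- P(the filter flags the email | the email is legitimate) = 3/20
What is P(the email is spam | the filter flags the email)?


Using Bayes' theorem:
P(A|B) = P(B|A)·P(A) / P(B)

P(the filter flags the email) = 91/100 × 3/100 + 3/20 × 97/100
= 273/10000 + 291/2000 = 108/625

P(the email is spam|the filter flags the email) = (273/10000) / (108/625) = 91/576

P(the email is spam|the filter flags the email) = 91/576 ≈ 15.80%


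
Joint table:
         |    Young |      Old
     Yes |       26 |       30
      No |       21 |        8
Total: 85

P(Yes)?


P(Yes) = (26+30)/85 = 56/85

P(Yes) = 56/85 ≈ 65.88%


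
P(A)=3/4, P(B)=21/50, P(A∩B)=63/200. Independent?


P(A)×P(B) = 63/200
P(A∩B) = 63/200
Equal ✓ → Independent

Yes, independent


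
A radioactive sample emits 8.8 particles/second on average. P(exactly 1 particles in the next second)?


Poisson(λ=8.8): P(X=1) = e^(-λ)×λ^k/k!
= e^(-8.8) × 8.8^1 / 1!
≈ 0.0001507330751 × 8.8 / 1 ≈ 0.001326

P(X=1) ≈ 0.001326 ≈ 0.13%


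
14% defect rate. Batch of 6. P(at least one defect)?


P(all good) = (43/50)^6 = 6321363049/15625000000
P(≥1 defect) = 9303636951/15625000000

P = 9303636951/15625000000 ≈ 59.54%


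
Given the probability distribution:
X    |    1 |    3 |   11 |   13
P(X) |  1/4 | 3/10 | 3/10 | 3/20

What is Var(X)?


E[X] = 32/5
E[X²] = 323/5
Var(X) = E[X²] - (E[X])² = 323/5 - 1024/25 = 591/25

Var(X) = 591/25 ≈ 23.6400


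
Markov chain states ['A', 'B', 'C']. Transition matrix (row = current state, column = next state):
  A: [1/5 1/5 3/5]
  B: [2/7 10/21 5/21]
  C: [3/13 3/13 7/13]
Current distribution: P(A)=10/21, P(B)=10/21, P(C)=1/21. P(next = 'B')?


P(next=B) = Σᵢ P(now=i)×P(i→B)
= 10/21×1/5 + 10/21×10/21 + 1/21×3/13
= 2/21 + 100/441 + 1/91 = 1909/5733

P = 1909/5733 ≈ 0.3330


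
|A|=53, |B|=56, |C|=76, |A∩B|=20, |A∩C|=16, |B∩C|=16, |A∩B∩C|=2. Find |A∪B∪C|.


|A∪B∪C| = 53+56+76-20-16-16+2 = 135

|A∪B∪C| = 135


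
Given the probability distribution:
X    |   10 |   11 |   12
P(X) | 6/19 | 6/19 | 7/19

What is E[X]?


E[X] = Σ x·P(X=x)
= (10)×(6/19) + (11)×(6/19) + (12)×(7/19)
= 210/19

E[X] = 210/19


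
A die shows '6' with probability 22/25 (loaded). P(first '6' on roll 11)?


Geometric: P(X=11) = (1-p)^(k-1)×p = (3/25)^10×22/25 = 1299078/2384185791015625

P(X=11) = 1299078/2384185791015625 ≈ 0.00%


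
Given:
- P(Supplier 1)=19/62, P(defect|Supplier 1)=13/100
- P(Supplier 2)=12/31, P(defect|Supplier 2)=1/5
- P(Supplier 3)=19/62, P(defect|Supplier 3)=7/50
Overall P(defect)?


P(B) = Σ P(B|Aᵢ)×P(Aᵢ)
  13/100×19/62 = 247/6200
  1/5×12/31 = 12/155
  7/50×19/62 = 133/3100
Sum = 993/6200

P(defect) = 993/6200 ≈ 16.02%


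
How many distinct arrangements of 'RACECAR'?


Letters: 7, freq: {'R': 2, 'A': 2, 'C': 2, 'E': 1}
7!/(2!×2!×2!×1!) = 5040/8 = 630

630


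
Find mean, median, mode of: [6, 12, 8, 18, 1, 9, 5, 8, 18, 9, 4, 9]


Sorted: [1, 4, 5, 6, 8, 8, 9, 9, 9, 12, 18, 18]
Mean = 107/12
Median = 17/2
Freq: {6: 1, 12: 1, 8: 2, 18: 2, 1: 1, 9: 3, 5: 1, 4: 1}
Mode: [9]

Mean=107/12, Median=17/2, Mode=9


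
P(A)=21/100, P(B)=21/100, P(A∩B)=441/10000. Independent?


P(A)×P(B) = 441/10000
P(A∩B) = 441/10000
Equal ✓ → Independent

Yes, independent


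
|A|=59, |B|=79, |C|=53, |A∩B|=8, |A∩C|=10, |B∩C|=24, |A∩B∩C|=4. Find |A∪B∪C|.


|A∪B∪C| = 59+79+53-8-10-24+4 = 153

|A∪B∪C| = 153


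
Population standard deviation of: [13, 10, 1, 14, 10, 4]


Mean = 52/6 = 26/3
  (13-26/3)²=169/9
  (10-26/3)²=16/9
  (1-26/3)²=529/9
  (14-26/3)²=256/9
  (10-26/3)²=16/9
  (4-26/3)²=196/9
Σ(x-μ)² = 394/3
σ² = (394/3)/6 = 197/9

σ = √(197/9) ≈ 4.6786


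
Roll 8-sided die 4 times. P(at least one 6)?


P(no 6)^4 = (7/8)^4 = 2401/4096
P(≥1) = 1 - 2401/4096 = 1695/4096

P = 1695/4096 ≈ 41.38%


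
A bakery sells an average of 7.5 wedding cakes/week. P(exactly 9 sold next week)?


Poisson(λ=7.5): P(X=9) = e^(-λ)×λ^k/k!
= e^(-7.5) × 7.5^9 / 9!
≈ 0.0005530843701 × 75084686.2793 / 362880 ≈ 0.114440

P(X=9) ≈ 0.114440 ≈ 11.44%


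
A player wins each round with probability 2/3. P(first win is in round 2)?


Geometric: P(X=2) = (1-p)^(k-1)×p = (1/3)^1×2/3 = 2/9

P(X=2) = 2/9 ≈ 22.22%


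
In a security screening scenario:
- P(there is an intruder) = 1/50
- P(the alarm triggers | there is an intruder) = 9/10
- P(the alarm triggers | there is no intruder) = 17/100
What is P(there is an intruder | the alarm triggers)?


Using Bayes' theorem:
P(A|B) = P(B|A)·P(A) / P(B)

P(the alarm triggers) = 9/10 × 1/50 + 17/100 × 49/50
= 9/500 + 833/5000 = 923/5000

P(there is an intruder|the alarm triggers) = (9/500) / (923/5000) = 90/923

P(there is an intruder|the alarm triggers) = 90/923 ≈ 9.75%


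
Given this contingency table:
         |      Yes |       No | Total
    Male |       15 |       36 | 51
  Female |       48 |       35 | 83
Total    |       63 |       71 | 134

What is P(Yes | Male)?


P(Yes | Male) = 15/(15+36) = 15/51 = 5/17

P(Yes|Male) = 5/17 ≈ 29.41%


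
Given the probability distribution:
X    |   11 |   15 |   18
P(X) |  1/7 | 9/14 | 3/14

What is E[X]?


E[X] = Σ x·P(X=x)
= (11)×(1/7) + (15)×(9/14) + (18)×(3/14)
= 211/14

E[X] = 211/14


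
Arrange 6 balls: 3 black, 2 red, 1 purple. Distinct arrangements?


6!/(3!×2!×1!) = 60

60


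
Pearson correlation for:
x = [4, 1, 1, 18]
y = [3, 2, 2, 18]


n=4, Σx=24, Σy=25, Σxy=340, Σx²=342, Σy²=341
r = (4×340 - 24×25)/√((4×342 - 24²)(4×341 - 25²))
= 760/√(792×739) = 760/√585288 ≈ 760/765.0412 ≈ 0.9934

r ≈ 0.9934


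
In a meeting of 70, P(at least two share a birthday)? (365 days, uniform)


P(all different) = Π(365-i)/365 for i=0..69
= 0.000840
P(match) = 1 - 0.000840 = 0.999160

P ≈ 0.9992 ≈ 99.92%


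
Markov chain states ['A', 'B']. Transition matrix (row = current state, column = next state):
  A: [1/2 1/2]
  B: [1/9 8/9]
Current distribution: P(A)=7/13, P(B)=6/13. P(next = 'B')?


P(next=B) = Σᵢ P(now=i)×P(i→B)
= 7/13×1/2 + 6/13×8/9
= 7/26 + 16/39 = 53/78

P = 53/78 ≈ 0.6795


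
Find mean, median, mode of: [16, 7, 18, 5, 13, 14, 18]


Sorted: [5, 7, 13, 14, 16, 18, 18]
Mean = 91/7 = 13
Median = 14
Freq: {16: 1, 7: 1, 18: 2, 5: 1, 13: 1, 14: 1}
Mode: [18]

Mean=13, Median=14, Mode=18


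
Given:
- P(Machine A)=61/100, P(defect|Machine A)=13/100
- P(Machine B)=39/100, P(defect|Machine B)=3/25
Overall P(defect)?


P(B) = Σ P(B|Aᵢ)×P(Aᵢ)
  13/100×61/100 = 793/10000
  3/25×39/100 = 117/2500
Sum = 1261/10000

P(defect) = 1261/10000 ≈ 12.61%


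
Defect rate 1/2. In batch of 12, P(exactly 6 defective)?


Binomial: P(X=6) = C(12,6)×p^6×(1-p)^6
= 924 × 1/64 × 1/64 = 231/1024

P(X=6) = 231/1024 ≈ 22.56%


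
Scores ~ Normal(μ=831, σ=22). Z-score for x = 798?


z = (x - μ)/σ = (798 - 831)/22 = -1.5

z = -1.5


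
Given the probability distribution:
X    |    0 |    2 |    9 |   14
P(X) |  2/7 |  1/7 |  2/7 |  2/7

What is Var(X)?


E[X] = 48/7
E[X²] = 558/7
Var(X) = E[X²] - (E[X])² = 558/7 - 2304/49 = 1602/49

Var(X) = 1602/49 ≈ 32.6939


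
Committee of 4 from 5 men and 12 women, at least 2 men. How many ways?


Count by #men:
  2M,2W: C(5,2)×C(12,2)=660
  3M,1W: C(5,3)×C(12,1)=120
  4M,0W: C(5,4)×C(12,0)=5
Total = 785

785


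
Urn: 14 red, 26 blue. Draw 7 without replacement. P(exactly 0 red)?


Hypergeometric: C(14,0)×C(26,7)/C(40,7)
= 1×657800/18643560 = 1265/35853

P(X=0) = 1265/35853 ≈ 3.53%


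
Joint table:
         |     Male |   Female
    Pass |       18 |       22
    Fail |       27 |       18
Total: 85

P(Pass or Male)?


P(Pass∨Male) = P(Pass) + P(Male) - P(Pass∧Male)
= (40 + 45 - 18)/85 = 67/85

P = 67/85 ≈ 78.82%


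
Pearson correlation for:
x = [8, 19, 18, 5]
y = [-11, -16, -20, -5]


n=4, Σx=50, Σy=-52, Σxy=-777, Σx²=774, Σy²=802
r = (4×(-777) - 50×(-52))/√((4×774 - 50²)(4×802 - (-52)²))
= -508/√(596×504) = -508/√300384 ≈ -508/548.0730 ≈ -0.9269

r ≈ -0.9269


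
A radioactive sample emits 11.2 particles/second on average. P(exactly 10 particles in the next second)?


Poisson(λ=11.2): P(X=10) = e^(-λ)×λ^k/k!
= e^(-11.2) × 11.2^10 / 10!
≈ 1.367419607e-05 × 31058482083.4 / 3628800 ≈ 0.117036

P(X=10) ≈ 0.117036 ≈ 11.70%


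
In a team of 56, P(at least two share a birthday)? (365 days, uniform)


P(all different) = Π(365-i)/365 for i=0..55
= 0.011668
P(match) = 1 - 0.011668 = 0.988332

P ≈ 0.9883 ≈ 98.83%


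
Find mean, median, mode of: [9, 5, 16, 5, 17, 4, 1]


Sorted: [1, 4, 5, 5, 9, 16, 17]
Mean = 57/7
Median = 5
Freq: {9: 1, 5: 2, 16: 1, 17: 1, 4: 1, 1: 1}
Mode: [5]

Mean=57/7, Median=5, Mode=5


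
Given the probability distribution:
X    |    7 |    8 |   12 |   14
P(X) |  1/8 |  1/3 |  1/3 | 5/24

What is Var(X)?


E[X] = 251/24
E[X²] = 2791/24
Var(X) = E[X²] - (E[X])² = 2791/24 - 63001/576 = 3983/576

Var(X) = 3983/576 ≈ 6.9149


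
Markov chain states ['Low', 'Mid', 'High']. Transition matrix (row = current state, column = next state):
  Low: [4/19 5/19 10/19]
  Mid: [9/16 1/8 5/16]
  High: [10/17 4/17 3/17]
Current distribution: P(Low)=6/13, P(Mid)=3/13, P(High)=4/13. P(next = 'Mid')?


P(next=Mid) = Σᵢ P(now=i)×P(i→Mid)
= 6/13×5/19 + 3/13×1/8 + 4/13×4/17
= 30/247 + 3/104 + 16/221 = 7481/33592

P = 7481/33592 ≈ 0.2227


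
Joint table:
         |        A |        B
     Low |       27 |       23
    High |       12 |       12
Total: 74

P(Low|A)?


P(Low|A) = 27/(27+12) = 27/39 = 9/13

P = 9/13 ≈ 69.23%


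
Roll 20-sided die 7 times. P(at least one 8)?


P(no 8)^7 = (19/20)^7 = 893871739/1280000000
P(≥1) = 1 - 893871739/1280000000 = 386128261/1280000000

P = 386128261/1280000000 ≈ 30.17%


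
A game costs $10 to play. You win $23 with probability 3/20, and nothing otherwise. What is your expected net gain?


E[gain] = (23-10)×3/20 + (-10)×17/20
= 39/20 - 17/2 = -131/20

Expected net gain = $-131/20 ≈ $-6.55


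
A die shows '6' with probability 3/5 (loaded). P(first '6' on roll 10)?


Geometric: P(X=10) = (1-p)^(k-1)×p = (2/5)^9×3/5 = 1536/9765625

P(X=10) = 1536/9765625 ≈ 0.02%


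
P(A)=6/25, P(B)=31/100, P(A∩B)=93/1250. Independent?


P(A)×P(B) = 93/1250
P(A∩B) = 93/1250
Equal ✓ → Independent

Yes, independent


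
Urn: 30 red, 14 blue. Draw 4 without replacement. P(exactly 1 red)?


Hypergeometric: C(30,1)×C(14,3)/C(44,4)
= 30×364/135751 = 1560/19393

P(X=1) = 1560/19393 ≈ 8.04%


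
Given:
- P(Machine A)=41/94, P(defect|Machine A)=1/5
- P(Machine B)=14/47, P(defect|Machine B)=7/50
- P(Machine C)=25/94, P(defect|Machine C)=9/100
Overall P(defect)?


P(B) = Σ P(B|Aᵢ)×P(Aᵢ)
  1/5×41/94 = 41/470
  7/50×14/47 = 49/1175
  9/100×25/94 = 9/376
Sum = 1437/9400

P(defect) = 1437/9400 ≈ 15.29%


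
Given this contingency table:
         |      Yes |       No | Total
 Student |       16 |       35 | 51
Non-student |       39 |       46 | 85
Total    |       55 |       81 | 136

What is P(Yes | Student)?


P(Yes | Student) = 16/(16+35) = 16/51

P(Yes|Student) = 16/51 ≈ 31.37%


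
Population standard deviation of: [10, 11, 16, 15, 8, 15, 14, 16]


Mean = 105/8
  (10-105/8)²=625/64
  (11-105/8)²=289/64
  (16-105/8)²=529/64
  (15-105/8)²=225/64
  (8-105/8)²=1681/64
  (15-105/8)²=225/64
  (14-105/8)²=49/64
  (16-105/8)²=529/64
Σ(x-μ)² = 519/8
σ² = (519/8)/8 = 519/64

σ = √(519/64) ≈ 2.8477


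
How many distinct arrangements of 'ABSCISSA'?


Letters: 8, freq: {'A': 2, 'B': 1, 'S': 3, 'C': 1, 'I': 1}
8!/(2!×1!×3!×1!×1!) = 40320/12 = 3360

3360


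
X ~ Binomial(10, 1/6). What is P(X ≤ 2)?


P(X ≤ 2) = Σ P(X=i) for i=0..2
P(X=0) = 9765625/60466176
P(X=1) = 9765625/30233088
P(X=2) = 1953125/6718464
Sum = 1953125/2519424

P(X ≤ 2) = 1953125/2519424 ≈ 77.52%


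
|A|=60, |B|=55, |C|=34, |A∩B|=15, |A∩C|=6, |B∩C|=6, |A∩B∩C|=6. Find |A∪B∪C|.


|A∪B∪C| = 60+55+34-15-6-6+6 = 128

|A∪B∪C| = 128


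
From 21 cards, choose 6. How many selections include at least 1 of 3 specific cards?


Complement: C(21,6) - C(18,6) = 54264 - 18564 = 35700

35700


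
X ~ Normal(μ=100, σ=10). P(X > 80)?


z = (80-100)/10 = -2.0
P(X > 80) = 1 - P(Z ≤ -2.0) = 1 - 0.0228 = 0.9772

P(X > 80) ≈ 0.9772


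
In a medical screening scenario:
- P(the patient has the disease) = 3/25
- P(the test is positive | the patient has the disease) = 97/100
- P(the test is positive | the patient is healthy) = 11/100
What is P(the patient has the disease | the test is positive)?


Using Bayes' theorem:
P(A|B) = P(B|A)·P(A) / P(B)

P(the test is positive) = 97/100 × 3/25 + 11/100 × 22/25
= 291/2500 + 121/1250 = 533/2500

P(the patient has the disease|the test is positive) = (291/2500) / (533/2500) = 291/533

P(the patient has the disease|the test is positive) = 291/533 ≈ 54.60%


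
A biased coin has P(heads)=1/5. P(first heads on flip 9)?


Geometric: P(X=9) = (1-p)^(k-1)×p = (4/5)^8×1/5 = 65536/1953125

P(X=9) = 65536/1953125 ≈ 3.36%


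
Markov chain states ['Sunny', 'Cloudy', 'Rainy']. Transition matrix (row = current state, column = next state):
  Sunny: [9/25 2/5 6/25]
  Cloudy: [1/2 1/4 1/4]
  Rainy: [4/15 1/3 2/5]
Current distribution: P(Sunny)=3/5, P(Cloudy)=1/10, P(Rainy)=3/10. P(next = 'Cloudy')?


P(next=Cloudy) = Σᵢ P(now=i)×P(i→Cloudy)
= 3/5×2/5 + 1/10×1/4 + 3/10×1/3
= 6/25 + 1/40 + 1/10 = 73/200

P = 73/200 ≈ 0.3650


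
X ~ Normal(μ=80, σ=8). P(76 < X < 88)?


z₁=(76-80)/8=-0.5, z₂=(88-80)/8=1.0
P = Φ(1.0) - Φ(-0.5) = 0.841345 - 0.308538 = 0.532807 ≈ 0.5328

P(76 < X < 88) ≈ 0.5328


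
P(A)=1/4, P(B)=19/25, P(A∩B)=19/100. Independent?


P(A)×P(B) = 19/100
P(A∩B) = 19/100
Equal ✓ → Independent

Yes, independent


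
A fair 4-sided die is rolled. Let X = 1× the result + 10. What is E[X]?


E[die] = (1+4)/2 = 5/2
E[X] = 1×5/2 + 10 = 25/2

E[X] = 25/2


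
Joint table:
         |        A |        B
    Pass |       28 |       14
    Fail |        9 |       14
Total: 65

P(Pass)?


P(Pass) = (28+14)/65 = 42/65

P(Pass) = 42/65 ≈ 64.62%


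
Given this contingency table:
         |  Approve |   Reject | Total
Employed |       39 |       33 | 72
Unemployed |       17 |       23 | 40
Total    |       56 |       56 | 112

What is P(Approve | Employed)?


P(Approve | Employed) = 39/(39+33) = 39/72 = 13/24

P(Approve|Employed) = 13/24 ≈ 54.17%


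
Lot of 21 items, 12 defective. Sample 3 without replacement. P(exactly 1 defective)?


Hypergeometric: C(12,1)×C(9,2)/C(21,3)
= 12×36/1330 = 216/665

P(X=1) = 216/665 ≈ 32.48%


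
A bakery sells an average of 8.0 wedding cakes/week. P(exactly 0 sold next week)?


Poisson(λ=8.0): P(X=0) = e^(-λ)×λ^k/k!
= e^(-8.0) × 8.0^0 / 0!
≈ 0.0003354626279 × 1 / 1 ≈ 0.000335

P(X=0) ≈ 0.000335 ≈ 0.03%


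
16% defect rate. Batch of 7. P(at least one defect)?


P(all good) = (21/25)^7 = 1801088541/6103515625
P(≥1 defect) = 4302427084/6103515625

P = 4302427084/6103515625 ≈ 70.49%


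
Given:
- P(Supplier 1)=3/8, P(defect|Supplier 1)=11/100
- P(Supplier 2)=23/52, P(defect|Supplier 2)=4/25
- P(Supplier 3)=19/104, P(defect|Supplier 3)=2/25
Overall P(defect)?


P(B) = Σ P(B|Aᵢ)×P(Aᵢ)
  11/100×3/8 = 33/800
  4/25×23/52 = 23/325
  2/25×19/104 = 19/1300
Sum = 1317/10400

P(defect) = 1317/10400 ≈ 12.66%


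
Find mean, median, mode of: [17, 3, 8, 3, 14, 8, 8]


Sorted: [3, 3, 8, 8, 8, 14, 17]
Mean = 61/7
Median = 8
Freq: {17: 1, 3: 2, 8: 3, 14: 1}
Mode: [8]

Mean=61/7, Median=8, Mode=8


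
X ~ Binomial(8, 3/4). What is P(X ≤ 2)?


P(X ≤ 2) = Σ P(X=i) for i=0..2
P(X=0) = 1/65536
P(X=1) = 3/8192
P(X=2) = 63/16384
Sum = 277/65536

P(X ≤ 2) = 277/65536 ≈ 0.42%


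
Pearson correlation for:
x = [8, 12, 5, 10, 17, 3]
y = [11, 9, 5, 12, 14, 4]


n=6, Σx=55, Σy=55, Σxy=591, Σx²=631, Σy²=583
r = (6×591 - 55×55)/√((6×631 - 55²)(6×583 - 55²))
= 521/√(761×473) = 521/√359953 ≈ 521/599.9608 ≈ 0.8684

r ≈ 0.8684


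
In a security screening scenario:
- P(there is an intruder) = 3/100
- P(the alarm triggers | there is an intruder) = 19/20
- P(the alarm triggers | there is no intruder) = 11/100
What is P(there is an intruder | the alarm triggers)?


Using Bayes' theorem:
P(A|B) = P(B|A)·P(A) / P(B)

P(the alarm triggers) = 19/20 × 3/100 + 11/100 × 97/100
= 57/2000 + 1067/10000 = 169/1250

P(there is an intruder|the alarm triggers) = (57/2000) / (169/1250) = 285/1352

P(there is an intruder|the alarm triggers) = 285/1352 ≈ 21.08%


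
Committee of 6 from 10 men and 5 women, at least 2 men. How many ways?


Count by #men:
  2M,4W: C(10,2)×C(5,4)=225
  3M,3W: C(10,3)×C(5,3)=1200
  4M,2W: C(10,4)×C(5,2)=2100
  5M,1W: C(10,5)×C(5,1)=1260
  6M,0W: C(10,6)×C(5,0)=210
Total = 4995

4995


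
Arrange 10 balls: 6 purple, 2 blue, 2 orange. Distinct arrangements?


10!/(6!×2!×2!) = 1260

1260


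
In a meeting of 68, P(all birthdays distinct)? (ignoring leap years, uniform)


P(all different) = Π(365-i)/365 for i=0..67
= (365/365)×(364/365)×...×(298/365)
= 0.001274

P ≈ 0.0013 ≈ 0.13%


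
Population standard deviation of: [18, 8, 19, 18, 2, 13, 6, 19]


Mean = 103/8
  (18-103/8)²=1681/64
  (8-103/8)²=1521/64
  (19-103/8)²=2401/64
  (18-103/8)²=1681/64
  (2-103/8)²=7569/64
  (13-103/8)²=1/64
  (6-103/8)²=3025/64
  (19-103/8)²=2401/64
Σ(x-μ)² = 2535/8
σ² = (2535/8)/8 = 2535/64

σ = √(2535/64) ≈ 6.2936


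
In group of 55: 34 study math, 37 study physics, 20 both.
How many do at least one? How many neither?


|A∪B| = 34+37-20 = 51
Neither = 55-51 = 4

At least one: 51; Neither: 4


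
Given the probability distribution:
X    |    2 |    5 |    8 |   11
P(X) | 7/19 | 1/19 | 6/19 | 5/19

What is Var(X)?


E[X] = 122/19
E[X²] = 1042/19
Var(X) = E[X²] - (E[X])² = 1042/19 - 14884/361 = 4914/361

Var(X) = 4914/361 ≈ 13.6122


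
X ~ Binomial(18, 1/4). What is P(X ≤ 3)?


P(X ≤ 3) = Σ P(X=i) for i=0..3
P(X=0) = 387420489/68719476736
P(X=1) = 1162261467/34359738368
P(X=2) = 6586148313/68719476736
P(X=3) = 731794257/4294967296
Sum = 2625849981/8589934592

P(X ≤ 3) = 2625849981/8589934592 ≈ 30.57%


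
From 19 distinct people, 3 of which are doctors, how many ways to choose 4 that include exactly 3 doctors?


Choose 3 of the 3 doctors and 1 of the other 16 people:
C(3,3)×C(16,1) = 1×16 = 16

16


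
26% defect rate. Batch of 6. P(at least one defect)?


P(all good) = (37/50)^6 = 2565726409/15625000000
P(≥1 defect) = 13059273591/15625000000

P = 13059273591/15625000000 ≈ 83.58%


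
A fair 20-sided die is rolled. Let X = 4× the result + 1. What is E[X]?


E[die] = (1+20)/2 = 21/2
E[X] = 4×21/2 + 1 = 43

E[X] = 43


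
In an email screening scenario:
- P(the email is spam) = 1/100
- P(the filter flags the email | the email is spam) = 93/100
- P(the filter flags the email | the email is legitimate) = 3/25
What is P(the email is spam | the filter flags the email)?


Using Bayes' theorem:
P(A|B) = P(B|A)·P(A) / P(B)

P(the filter flags the email) = 93/100 × 1/100 + 3/25 × 99/100
= 93/10000 + 297/2500 = 1281/10000

P(the email is spam|the filter flags the email) = (93/10000) / (1281/10000) = 31/427

P(the email is spam|the filter flags the email) = 31/427 ≈ 7.26%
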